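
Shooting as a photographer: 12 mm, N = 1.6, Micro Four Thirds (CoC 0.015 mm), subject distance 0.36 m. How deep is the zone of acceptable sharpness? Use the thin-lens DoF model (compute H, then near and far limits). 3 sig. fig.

41.9 mm

Hyperfocal distance H = f²/(N·c) + f = 12²/(1.6 × 0.015) + 12 = 144/0.024 + 12 ≈ 6012.0 mm ≈ 6.012 m.
Near limit Dn = s·(H − f)/(H + s − 2f) = 360 × (6012.0 − 12) / (6012.0 + 360 − 2 × 12) = 360 × 6000.0 / 6348.0 ≈ 340.265 mm.
Far limit Df = s·(H − f)/(H − s) = 360 × (6012.0 − 12) / (6012.0 − 360) = 360 × 6000.0 / 5652.0 ≈ 382.166 mm.
Depth of field = Df − Dn = 382.166 − 340.265 ≈ 41.901 mm.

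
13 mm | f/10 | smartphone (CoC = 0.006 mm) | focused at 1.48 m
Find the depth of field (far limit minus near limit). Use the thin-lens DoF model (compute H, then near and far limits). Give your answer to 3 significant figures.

Hyperfocal distance H = f²/(N·c) + f = 13²/(10 × 0.006) + 13 = 169/0.06 + 13 ≈ 2829.7 mm ≈ 2.830 m.
Near limit Dn = s·(H − f)/(H + s − 2f) = 1480 × (2829.7 − 13) / (2829.7 + 1480 − 2 × 13) = 1480 × 2816.7 / 4283.7 ≈ 973.2 mm.
Far limit Df = s·(H − f)/(H − s) = 1480 × (2829.7 − 13) / (2829.7 − 1480) = 1480 × 2816.7 / 1349.7 ≈ 3088.7 mm.
Depth of field = Df − Dn = 3088.7 − 973.2 ≈ 2115.5 mm ≈ 2.12 m.

2.12 m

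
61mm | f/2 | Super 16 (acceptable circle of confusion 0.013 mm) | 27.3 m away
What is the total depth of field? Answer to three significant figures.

Hyperfocal distance H = f²/(N·c) + f = 61²/(2 × 0.013) + 61 = 3721/0.026 + 61 ≈ 143176.4 mm ≈ 143.2 m.
Near limit Dn = s·(H − f)/(H + s − 2f) = 27300 × (143176.4 − 61) / (143176.4 + 27300 − 2 × 61) = 27300 × 143115.4 / 170354.4 ≈ 22935 mm.
Far limit Df = s·(H − f)/(H − s) = 27300 × (143176.4 − 61) / (143176.4 − 27300) = 27300 × 143115.4 / 115876.4 ≈ 33717 mm.
Depth of field = Df − Dn = 33717 − 22935 ≈ 10782 mm ≈ 10.8 m.

10.8 m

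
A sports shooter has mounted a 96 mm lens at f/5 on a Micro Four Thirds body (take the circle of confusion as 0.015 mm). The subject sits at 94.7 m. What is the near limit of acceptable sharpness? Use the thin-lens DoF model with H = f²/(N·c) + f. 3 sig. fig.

53.5 m

Hyperfocal distance H = f²/(N·c) + f = 96²/(5 × 0.015) + 96 = 9216/0.075 + 96 ≈ 122976.0 mm ≈ 123.0 m.
Near limit Dn = s·(H − f)/(H + s − 2f) = 94700 × (122976.0 − 96) / (122976.0 + 94700 − 2 × 96) = 94700 × 122880.0 / 217484.0 ≈ 53506 mm ≈ 53.5 m.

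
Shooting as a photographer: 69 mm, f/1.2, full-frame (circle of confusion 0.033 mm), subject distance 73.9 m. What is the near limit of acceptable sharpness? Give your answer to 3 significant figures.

45.8 m

Hyperfocal distance H = f²/(N·c) + f = 69²/(1.2 × 0.033) + 69 = 4761/0.0396 + 69 ≈ 120296.3 mm ≈ 120.3 m.
Near limit Dn = s·(H − f)/(H + s − 2f) = 73900 × (120296.3 − 69) / (120296.3 + 73900 − 2 × 69) = 73900 × 120227.3 / 194058.3 ≈ 45784 mm ≈ 45.8 m.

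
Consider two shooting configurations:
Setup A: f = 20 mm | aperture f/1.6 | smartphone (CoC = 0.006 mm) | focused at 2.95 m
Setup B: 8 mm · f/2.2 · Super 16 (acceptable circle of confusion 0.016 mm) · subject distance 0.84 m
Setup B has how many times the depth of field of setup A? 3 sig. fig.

2.33

Setup A: H = 20²/(1.6×0.006) + 20 ≈ 41686.7 mm; DoF = Df − Dn = 3173.13 − 2756.19 ≈ 416.94 mm.
Setup B: H = 8²/(2.2×0.016) + 8 ≈ 1826.2 mm; DoF = Df − Dn = 1548.67 − 576.29 ≈ 972.38 mm.
Ratio = 972.38 / 416.94 ≈ 2.33.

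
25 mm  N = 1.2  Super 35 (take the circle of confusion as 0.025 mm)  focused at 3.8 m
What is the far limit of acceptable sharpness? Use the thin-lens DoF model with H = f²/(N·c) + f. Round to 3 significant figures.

4.64 m

Hyperfocal distance H = f²/(N·c) + f = 25²/(1.2 × 0.025) + 25 = 625/0.03 + 25 ≈ 20858.3 mm ≈ 20.86 m.
Far limit Df = s·(H − f)/(H − s) = 3800 × (20858.3 − 25) / (20858.3 − 3800) = 3800 × 20833.3 / 17058.3 ≈ 4640.9 mm ≈ 4.64 m.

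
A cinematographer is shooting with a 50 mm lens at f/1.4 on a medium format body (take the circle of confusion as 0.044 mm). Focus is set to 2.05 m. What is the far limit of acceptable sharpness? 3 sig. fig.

Hyperfocal distance H = f²/(N·c) + f = 50²/(1.4 × 0.044) + 50 = 2500/0.0616 + 50 ≈ 40634.4 mm ≈ 40.63 m.
Far limit Df = s·(H − f)/(H − s) = 2050 × (40634.4 − 50) / (40634.4 − 2050) = 2050 × 40584.4 / 38584.4 ≈ 2156.3 mm ≈ 2.16 m.

2.16 m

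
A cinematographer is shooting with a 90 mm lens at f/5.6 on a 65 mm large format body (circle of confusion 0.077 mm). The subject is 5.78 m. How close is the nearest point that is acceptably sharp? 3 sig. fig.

4.44 m

Hyperfocal distance H = f²/(N·c) + f = 90²/(5.6 × 0.077) + 90 = 8100/0.4312 + 90 ≈ 18874.8 mm ≈ 18.87 m.
Near limit Dn = s·(H − f)/(H + s − 2f) = 5780 × (18874.8 − 90) / (18874.8 + 5780 − 2 × 90) = 5780 × 18784.8 / 24474.8 ≈ 4436.2 mm ≈ 4.44 m.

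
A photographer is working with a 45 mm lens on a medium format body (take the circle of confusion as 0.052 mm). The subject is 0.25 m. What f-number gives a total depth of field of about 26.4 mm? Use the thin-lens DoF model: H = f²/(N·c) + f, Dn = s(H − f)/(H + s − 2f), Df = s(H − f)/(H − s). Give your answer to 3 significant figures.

f/10

Write h = H − f = f²/(N·c). The thin-lens limits are Dn = s·h/(h + (s−f)) and Df = s·h/(h − (s−f)), so DoF = Df − Dn = 2·s·(s−f)·h / (h² − (s−f)²).
That is a quadratic in h: DoF·h² − 2·s·(s−f)·h − DoF·(s−f)² = 0 ⇒ h = (s−f)·(s + √(s² + DoF²)) / DoF = 205 × (250 + √(250² + 26.4²)) / 26.4 = 205 × (250 + 251.390) / 26.4 ≈ 3893.4 mm.
Then N = f²/(c·h) = 45² / (0.052 × 3893.4) = 2025 / 202.46 ≈ 10.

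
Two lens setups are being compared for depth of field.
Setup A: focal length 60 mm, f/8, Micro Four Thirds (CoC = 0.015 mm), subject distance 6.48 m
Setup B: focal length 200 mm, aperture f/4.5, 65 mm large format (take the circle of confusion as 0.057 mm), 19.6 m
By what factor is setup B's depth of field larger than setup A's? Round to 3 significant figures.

Setup A: H = 60²/(8×0.015) + 60 ≈ 30060.0 mm; DoF = Df − Dn = 8244.3 − 5337.7 ≈ 2906.6 mm.
Setup B: H = 200²/(4.5×0.057) + 200 ≈ 156145.4 mm; DoF = Df − Dn = 22384.7 − 17431.5 ≈ 4953.2 mm.
Ratio = 4953.2 / 2906.6 ≈ 1.70.

1.70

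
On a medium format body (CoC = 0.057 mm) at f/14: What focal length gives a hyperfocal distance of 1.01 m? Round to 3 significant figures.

28.0 mm

From H = f²/(N·c) + f, with f ≪ H: f ≈ √(H·N·c) = √(1010 × 14 × 0.057) = √805.98 ≈ 28.39 mm.
Exact: f² + N·c·f − N·c·H = 0 ⇒ f = (−N·c + √((N·c)² + 4·N·c·H))/2 = (−0.798 + √3224.6)/2 ≈ 27.994 mm ≈ 28.0 mm.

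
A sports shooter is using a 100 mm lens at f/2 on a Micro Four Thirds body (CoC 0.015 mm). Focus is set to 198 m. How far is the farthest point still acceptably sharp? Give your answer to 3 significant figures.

Hyperfocal distance H = f²/(N·c) + f = 100²/(2 × 0.015) + 100 = 10000/0.03 + 100 ≈ 333433.3 mm ≈ 333.4 m.
Far limit Df = s·(H − f)/(H − s) = 198000 × (333433.3 − 100) / (333433.3 − 198000) = 198000 × 333333.3 / 135433.3 ≈ 487325 mm ≈ 487 m.

487 m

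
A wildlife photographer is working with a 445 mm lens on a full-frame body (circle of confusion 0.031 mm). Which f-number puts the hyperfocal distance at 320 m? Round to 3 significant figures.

Rearrange H = f²/(N·c) + f for N: N = f² / ((H − f)·c).
N = 445² / ((320000 − 445) × 0.031) = 198025 / 9906 ≈ 20.

f/20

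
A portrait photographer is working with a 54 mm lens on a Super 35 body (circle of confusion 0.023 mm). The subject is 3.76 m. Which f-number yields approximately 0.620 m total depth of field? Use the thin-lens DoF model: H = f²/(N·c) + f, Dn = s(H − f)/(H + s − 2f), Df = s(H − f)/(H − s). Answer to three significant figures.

f/2.80

Write h = H − f = f²/(N·c). The thin-lens limits are Dn = s·h/(h + (s−f)) and Df = s·h/(h − (s−f)), so DoF = Df − Dn = 2·s·(s−f)·h / (h² − (s−f)²).
That is a quadratic in h: DoF·h² − 2·s·(s−f)·h − DoF·(s−f)² = 0 ⇒ h = (s−f)·(s + √(s² + DoF²)) / DoF = 3706 × (3760 + √(3760² + 620²)) / 620 = 3706 × (3760 + 3810.77) / 620 ≈ 45254 mm.
Then N = f²/(c·h) = 54² / (0.023 × 45254) = 2916 / 1040.8 ≈ 2.80.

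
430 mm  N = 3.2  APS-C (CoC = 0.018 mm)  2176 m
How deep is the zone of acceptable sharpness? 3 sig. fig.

5460 m

Hyperfocal distance H = f²/(N·c) + f = 430²/(3.2 × 0.018) + 430 = 184900/0.0576 + 430 ≈ 3210499.4 mm ≈ 3210 m.
Near limit Dn = s·(H − f)/(H + s − 2f) = 2176000 × (3210499.4 − 430) / (3210499.4 + 2176000 − 2 × 430) = 2176000 × 3210069.4 / 5385639.4 ≈ 1296988 mm.
Far limit Df = s·(H − f)/(H − s) = 2176000 × (3210499.4 − 430) / (3210499.4 − 2176000) = 2176000 × 3210069.4 / 1034499.4 ≈ 6752165 mm.
Depth of field = Df − Dn = 6752165 − 1296988 ≈ 5455177 mm ≈ 5460 m.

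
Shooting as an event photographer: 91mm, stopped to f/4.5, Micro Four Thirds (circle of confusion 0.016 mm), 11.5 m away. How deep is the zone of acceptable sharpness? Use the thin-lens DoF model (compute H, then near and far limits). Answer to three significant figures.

2.30 m

Hyperfocal distance H = f²/(N·c) + f = 91²/(4.5 × 0.016) + 91 = 8281/0.072 + 91 ≈ 115104.9 mm ≈ 115.1 m.
Near limit Dn = s·(H − f)/(H + s − 2f) = 11500 × (115104.9 − 91) / (115104.9 + 11500 − 2 × 91) = 11500 × 115013.9 / 126422.9 ≈ 10462.2 mm.
Far limit Df = s·(H − f)/(H − s) = 11500 × (115104.9 − 91) / (115104.9 − 11500) = 11500 × 115013.9 / 103604.9 ≈ 12766.4 mm.
Depth of field = Df − Dn = 12766.4 − 10462.2 ≈ 2304.2 mm ≈ 2.30 m.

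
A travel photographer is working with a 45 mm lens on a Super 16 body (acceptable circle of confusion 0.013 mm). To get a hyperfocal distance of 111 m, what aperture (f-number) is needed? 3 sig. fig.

f/1.40

Rearrange H = f²/(N·c) + f for N: N = f² / ((H − f)·c).
N = 45² / ((111000 − 45) × 0.013) = 2025 / 1442 ≈ 1.40.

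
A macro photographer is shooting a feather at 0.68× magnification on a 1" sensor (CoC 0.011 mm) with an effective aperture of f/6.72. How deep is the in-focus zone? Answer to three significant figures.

0.320 mm

At magnification m, DoF ≈ 2·N_eff·c/m² = 2 × 6.72 × 0.011 / 0.68² = 0.1478 / 0.4624 ≈ 0.32 mm.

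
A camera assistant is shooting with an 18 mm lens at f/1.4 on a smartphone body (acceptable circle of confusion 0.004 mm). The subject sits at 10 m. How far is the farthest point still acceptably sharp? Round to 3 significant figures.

Hyperfocal distance H = f²/(N·c) + f = 18²/(1.4 × 0.004) + 18 = 324/0.0056 + 18 ≈ 57875.1 mm ≈ 57.88 m.
Far limit Df = s·(H − f)/(H − s) = 10000 × (57875.1 − 18) / (57875.1 − 10000) = 10000 × 57857.1 / 47875.1 ≈ 12085 mm ≈ 12.1 m.

12.1 m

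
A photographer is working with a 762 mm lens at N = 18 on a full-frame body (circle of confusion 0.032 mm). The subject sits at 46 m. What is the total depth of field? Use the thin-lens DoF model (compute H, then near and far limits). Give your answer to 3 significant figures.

4.14 m

Hyperfocal distance H = f²/(N·c) + f = 762²/(18 × 0.032) + 762 = 580644/0.576 + 762 ≈ 1008824.5 mm ≈ 1009 m.
Near limit Dn = s·(H − f)/(H + s − 2f) = 46000 × (1008824.5 − 762) / (1008824.5 + 46000 − 2 × 762) = 46000 × 1008062.5 / 1053300.5 ≈ 44024.4 mm.
Far limit Df = s·(H − f)/(H − s) = 46000 × (1008824.5 − 762) / (1008824.5 − 46000) = 46000 × 1008062.5 / 962824.5 ≈ 48161.3 mm.
Depth of field = Df − Dn = 48161.3 − 44024.4 ≈ 4136.9 mm ≈ 4.14 m.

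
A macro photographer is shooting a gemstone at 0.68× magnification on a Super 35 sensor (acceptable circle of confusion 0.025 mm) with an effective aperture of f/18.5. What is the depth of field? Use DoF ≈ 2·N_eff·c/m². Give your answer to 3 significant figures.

At magnification m, DoF ≈ 2·N_eff·c/m² = 2 × 18.5 × 0.025 / 0.68² = 0.925 / 0.4624 ≈ 2 mm.

2.00 mm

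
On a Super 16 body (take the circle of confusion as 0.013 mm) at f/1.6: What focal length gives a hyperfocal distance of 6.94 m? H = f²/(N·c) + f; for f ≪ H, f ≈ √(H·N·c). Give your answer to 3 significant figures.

12.0 mm

From H = f²/(N·c) + f, with f ≪ H: f ≈ √(H·N·c) = √(6940 × 1.6 × 0.013) = √144.35 ≈ 12.01 mm.
The +f correction barely moves this — solving exactly, f² + N·c·f − N·c·H = 0 ⇒ f = (−N·c + √((N·c)² + 4·N·c·H))/2 = (−0.0208 + √577.41)/2 ≈ 12.004 mm, so f ≈ 12.0 mm.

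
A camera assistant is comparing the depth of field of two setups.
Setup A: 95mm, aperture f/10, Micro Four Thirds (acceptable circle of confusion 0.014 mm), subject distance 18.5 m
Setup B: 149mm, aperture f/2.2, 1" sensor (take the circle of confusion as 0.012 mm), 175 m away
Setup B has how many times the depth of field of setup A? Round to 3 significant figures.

6.61

Setup A: H = 95²/(10×0.014) + 95 ≈ 64559.3 mm; DoF = Df − Dn = 25892 − 14391 ≈ 11501 mm.
Setup B: H = 149²/(2.2×0.012) + 149 ≈ 841096.0 mm; DoF = Df − Dn = 220938 − 144877 ≈ 76061 mm.
Ratio = 76061 / 11501 ≈ 6.61.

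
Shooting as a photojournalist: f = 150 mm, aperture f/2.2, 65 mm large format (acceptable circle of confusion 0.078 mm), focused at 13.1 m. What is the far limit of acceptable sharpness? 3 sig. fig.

14.5 m

Hyperfocal distance H = f²/(N·c) + f = 150²/(2.2 × 0.078) + 150 = 22500/0.1716 + 150 ≈ 131268.9 mm ≈ 131.3 m.
Far limit Df = s·(H − f)/(H − s) = 13100 × (131268.9 − 150) / (131268.9 − 13100) = 13100 × 131118.9 / 118168.9 ≈ 14536 mm ≈ 14.5 m.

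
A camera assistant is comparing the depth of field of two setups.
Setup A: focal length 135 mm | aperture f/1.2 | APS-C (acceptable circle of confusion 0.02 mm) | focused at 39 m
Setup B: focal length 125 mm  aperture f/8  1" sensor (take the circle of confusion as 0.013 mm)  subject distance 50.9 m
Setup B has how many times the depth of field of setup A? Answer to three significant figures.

9.70

Setup A: H = 135²/(1.2×0.02) + 135 ≈ 759510.0 mm; DoF = Df − Dn = 41103.7 − 37101.2 ≈ 4002.5 mm.
Setup B: H = 125²/(8×0.013) + 125 ≈ 150365.4 mm; DoF = Df − Dn = 76883 − 38043 ≈ 38840 mm.
Ratio = 38840 / 4002.5 ≈ 9.70.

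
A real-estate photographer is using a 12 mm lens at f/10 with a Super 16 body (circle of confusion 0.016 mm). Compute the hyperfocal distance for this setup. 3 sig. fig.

Hyperfocal distance H = f²/(N·c) + f = 12²/(10 × 0.016) + 12 = 144/0.16 + 12 ≈ 912.0 mm ≈ 0.912 m.

0.912 m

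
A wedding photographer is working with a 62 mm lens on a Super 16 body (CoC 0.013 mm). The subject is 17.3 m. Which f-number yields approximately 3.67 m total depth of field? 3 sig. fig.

f/1.80

Write h = H − f = f²/(N·c). The thin-lens limits are Dn = s·h/(h + (s−f)) and Df = s·h/(h − (s−f)), so DoF = Df − Dn = 2·s·(s−f)·h / (h² − (s−f)²).
That is a quadratic in h: DoF·h² − 2·s·(s−f)·h − DoF·(s−f)² = 0 ⇒ h = (s−f)·(s + √(s² + DoF²)) / DoF = 17238 × (17300 + √(17300² + 3670²)) / 3670 = 17238 × (17300 + 17685.0) / 3670 ≈ 164325 mm.
Then N = f²/(c·h) = 62² / (0.013 × 164325) = 3844 / 2136.2 ≈ 1.80.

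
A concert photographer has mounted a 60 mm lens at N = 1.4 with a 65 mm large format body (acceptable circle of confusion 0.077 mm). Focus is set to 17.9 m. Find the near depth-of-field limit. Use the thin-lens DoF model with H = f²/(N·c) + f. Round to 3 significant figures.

11.7 m

Hyperfocal distance H = f²/(N·c) + f = 60²/(1.4 × 0.077) + 60 = 3600/0.1078 + 60 ≈ 33455.2 mm ≈ 33.46 m.
Near limit Dn = s·(H − f)/(H + s − 2f) = 17900 × (33455.2 − 60) / (33455.2 + 17900 − 2 × 60) = 17900 × 33395.2 / 51235.2 ≈ 11667 mm ≈ 11.7 m.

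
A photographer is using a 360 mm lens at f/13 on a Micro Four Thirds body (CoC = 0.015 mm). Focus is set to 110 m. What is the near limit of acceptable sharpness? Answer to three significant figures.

94.4 m

Hyperfocal distance H = f²/(N·c) + f = 360²/(13 × 0.015) + 360 = 129600/0.195 + 360 ≈ 664975.4 mm ≈ 665.0 m.
Near limit Dn = s·(H − f)/(H + s − 2f) = 110000 × (664975.4 − 360) / (664975.4 + 110000 − 2 × 360) = 110000 × 664615.4 / 774255.4 ≈ 94423 mm ≈ 94.4 m.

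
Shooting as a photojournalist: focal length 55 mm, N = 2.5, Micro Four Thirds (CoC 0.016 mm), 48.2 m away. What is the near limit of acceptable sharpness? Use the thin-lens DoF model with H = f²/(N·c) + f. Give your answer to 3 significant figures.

Hyperfocal distance H = f²/(N·c) + f = 55²/(2.5 × 0.016) + 55 = 3025/0.04 + 55 ≈ 75680.0 mm ≈ 75.68 m.
Near limit Dn = s·(H − f)/(H + s − 2f) = 48200 × (75680.0 − 55) / (75680.0 + 48200 − 2 × 55) = 48200 × 75625.0 / 123770.0 ≈ 29451 mm ≈ 29.5 m.

29.5 m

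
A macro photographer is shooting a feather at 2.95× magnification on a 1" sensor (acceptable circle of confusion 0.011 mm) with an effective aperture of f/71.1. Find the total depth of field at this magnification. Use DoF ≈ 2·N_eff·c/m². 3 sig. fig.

0.180 mm

At magnification m, DoF ≈ 2·N_eff·c/m² = 2 × 71.1 × 0.011 / 2.95² = 1.564 / 8.703 ≈ 0.18 mm.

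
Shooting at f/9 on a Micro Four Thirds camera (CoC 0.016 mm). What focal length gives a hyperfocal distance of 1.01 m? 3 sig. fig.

12.0 mm

From H = f²/(N·c) + f, with f ≪ H: f ≈ √(H·N·c) = √(1010 × 9 × 0.016) = √145.44 ≈ 12.06 mm.
Exact: f² + N·c·f − N·c·H = 0 ⇒ f = (−N·c + √((N·c)² + 4·N·c·H))/2 = (−0.144 + √581.78)/2 ≈ 11.988 mm ≈ 12.0 mm.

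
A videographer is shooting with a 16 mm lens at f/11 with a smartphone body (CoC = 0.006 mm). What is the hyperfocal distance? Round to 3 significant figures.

Hyperfocal distance H = f²/(N·c) + f = 16²/(11 × 0.006) + 16 = 256/0.066 + 16 ≈ 3894.8 mm ≈ 3.89 m.

3.89 m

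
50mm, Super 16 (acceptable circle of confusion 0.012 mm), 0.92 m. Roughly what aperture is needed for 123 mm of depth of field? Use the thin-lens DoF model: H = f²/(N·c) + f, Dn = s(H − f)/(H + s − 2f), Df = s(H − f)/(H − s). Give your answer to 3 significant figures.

f/15.9

Write h = H − f = f²/(N·c). The thin-lens limits are Dn = s·h/(h + (s−f)) and Df = s·h/(h − (s−f)), so DoF = Df − Dn = 2·s·(s−f)·h / (h² − (s−f)²).
That is a quadratic in h: DoF·h² − 2·s·(s−f)·h − DoF·(s−f)² = 0 ⇒ h = (s−f)·(s + √(s² + DoF²)) / DoF = 870 × (920 + √(920² + 123²)) / 123 = 870 × (920 + 928.186) / 123 ≈ 13073 mm.
Then N = f²/(c·h) = 50² / (0.012 × 13073) = 2500 / 156.87 ≈ 15.9.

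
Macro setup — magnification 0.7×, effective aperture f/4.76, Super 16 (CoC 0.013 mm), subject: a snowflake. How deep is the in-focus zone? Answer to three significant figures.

At magnification m, DoF ≈ 2·N_eff·c/m² = 2 × 4.76 × 0.013 / 0.7² = 0.1238 / 0.49 ≈ 0.253 mm.

0.253 mm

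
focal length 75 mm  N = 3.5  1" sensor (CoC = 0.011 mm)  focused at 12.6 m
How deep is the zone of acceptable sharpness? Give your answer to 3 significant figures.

Hyperfocal distance H = f²/(N·c) + f = 75²/(3.5 × 0.011) + 75 = 5625/0.0385 + 75 ≈ 146178.9 mm ≈ 146.2 m.
Near limit Dn = s·(H − f)/(H + s − 2f) = 12600 × (146178.9 − 75) / (146178.9 + 12600 − 2 × 75) = 12600 × 146103.9 / 158628.9 ≈ 11605.1 mm.
Far limit Df = s·(H − f)/(H − s) = 12600 × (146178.9 − 75) / (146178.9 − 12600) = 12600 × 146103.9 / 133578.9 ≈ 13781.4 mm.
Depth of field = Df − Dn = 13781.4 − 11605.1 ≈ 2176.3 mm ≈ 2.18 m.

2.18 m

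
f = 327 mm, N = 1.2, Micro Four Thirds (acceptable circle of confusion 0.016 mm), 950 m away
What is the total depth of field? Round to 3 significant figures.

Hyperfocal distance H = f²/(N·c) + f = 327²/(1.2 × 0.016) + 327 = 106929/0.0192 + 327 ≈ 5569545.8 mm ≈ 5570 m.
Near limit Dn = s·(H − f)/(H + s − 2f) = 950000 × (5569545.8 − 327) / (5569545.8 + 950000 − 2 × 327) = 950000 × 5569218.8 / 6518891.8 ≈ 811604 mm.
Far limit Df = s·(H − f)/(H − s) = 950000 × (5569545.8 − 327) / (5569545.8 − 950000) = 950000 × 5569218.8 / 4619545.8 ≈ 1145298 mm.
Depth of field = Df − Dn = 1145298 − 811604 ≈ 333694 mm ≈ 334 m.

334 m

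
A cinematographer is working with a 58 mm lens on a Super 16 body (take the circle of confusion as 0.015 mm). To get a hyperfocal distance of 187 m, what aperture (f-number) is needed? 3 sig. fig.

Rearrange H = f²/(N·c) + f for N: N = f² / ((H − f)·c).
N = 58² / ((187000 − 58) × 0.015) = 3364 / 2804 ≈ 1.20.

f/1.20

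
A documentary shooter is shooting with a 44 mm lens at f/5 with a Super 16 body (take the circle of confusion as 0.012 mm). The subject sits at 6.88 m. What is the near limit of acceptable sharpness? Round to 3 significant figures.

5.68 m

Hyperfocal distance H = f²/(N·c) + f = 44²/(5 × 0.012) + 44 = 1936/0.06 + 44 ≈ 32310.7 mm ≈ 32.31 m.
Near limit Dn = s·(H − f)/(H + s − 2f) = 6880 × (32310.7 − 44) / (32310.7 + 6880 − 2 × 44) = 6880 × 32266.7 / 39102.7 ≈ 5677.2 mm ≈ 5.68 m.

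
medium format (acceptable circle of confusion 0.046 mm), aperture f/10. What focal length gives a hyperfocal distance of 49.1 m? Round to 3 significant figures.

From H = f²/(N·c) + f, with f ≪ H: f ≈ √(H·N·c) = √(49100 × 10 × 0.046) = √22586 ≈ 150.3 mm.
The +f correction barely moves this — solving exactly, f² + N·c·f − N·c·H = 0 ⇒ f = (−N·c + √((N·c)² + 4·N·c·H))/2 = (−0.46 + √90344)/2 ≈ 150.06 mm, so f ≈ 150 mm.

150 mm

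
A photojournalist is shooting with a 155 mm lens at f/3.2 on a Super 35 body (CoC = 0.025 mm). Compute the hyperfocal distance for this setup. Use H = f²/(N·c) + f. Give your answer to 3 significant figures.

300 m

Hyperfocal distance H = f²/(N·c) + f = 155²/(3.2 × 0.025) + 155 = 24025/0.08 + 155 ≈ 300467.5 mm ≈ 300 m.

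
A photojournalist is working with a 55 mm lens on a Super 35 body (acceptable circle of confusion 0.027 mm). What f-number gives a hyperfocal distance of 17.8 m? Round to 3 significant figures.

Rearrange H = f²/(N·c) + f for N: N = f² / ((H − f)·c).
N = 55² / ((17800 − 55) × 0.027) = 3025 / 479.1 ≈ 6.31.

f/6.31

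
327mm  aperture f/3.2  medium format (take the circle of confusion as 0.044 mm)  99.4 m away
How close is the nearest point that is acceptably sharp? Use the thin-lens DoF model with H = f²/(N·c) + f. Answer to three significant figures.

Hyperfocal distance H = f²/(N·c) + f = 327²/(3.2 × 0.044) + 327 = 106929/0.1408 + 327 ≈ 759765.9 mm ≈ 759.8 m.
Near limit Dn = s·(H − f)/(H + s − 2f) = 99400 × (759765.9 − 327) / (759765.9 + 99400 − 2 × 327) = 99400 × 759438.9 / 858511.9 ≈ 87929 mm ≈ 87.9 m.

87.9 m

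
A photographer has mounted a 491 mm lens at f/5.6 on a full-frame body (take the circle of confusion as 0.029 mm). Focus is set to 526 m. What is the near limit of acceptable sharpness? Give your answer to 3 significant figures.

388 m

Hyperfocal distance H = f²/(N·c) + f = 491²/(5.6 × 0.029) + 491 = 241081/0.1624 + 491 ≈ 1484979.9 mm ≈ 1485 m.
Near limit Dn = s·(H − f)/(H + s − 2f) = 526000 × (1484979.9 − 491) / (1484979.9 + 526000 − 2 × 491) = 526000 × 1484488.9 / 2009997.9 ≈ 388479 mm ≈ 388 m.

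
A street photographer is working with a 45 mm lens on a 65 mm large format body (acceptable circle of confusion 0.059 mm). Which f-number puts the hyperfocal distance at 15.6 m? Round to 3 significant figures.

Rearrange H = f²/(N·c) + f for N: N = f² / ((H − f)·c).
N = 45² / ((15600 − 45) × 0.059) = 2025 / 917.7 ≈ 2.21.

f/2.21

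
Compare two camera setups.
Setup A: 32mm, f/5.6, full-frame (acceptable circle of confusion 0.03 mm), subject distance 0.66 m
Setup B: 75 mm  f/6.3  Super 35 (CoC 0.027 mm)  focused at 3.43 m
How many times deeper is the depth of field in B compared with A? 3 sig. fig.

Setup A: H = 32²/(5.6×0.03) + 32 ≈ 6127.2 mm; DoF = Df − Dn = 735.81 − 598.35 ≈ 137.46 mm.
Setup B: H = 75²/(6.3×0.027) + 75 ≈ 33143.8 mm; DoF = Df − Dn = 3817.28 − 3114.06 ≈ 703.22 mm.
Ratio = 703.22 / 137.46 ≈ 5.12.

5.12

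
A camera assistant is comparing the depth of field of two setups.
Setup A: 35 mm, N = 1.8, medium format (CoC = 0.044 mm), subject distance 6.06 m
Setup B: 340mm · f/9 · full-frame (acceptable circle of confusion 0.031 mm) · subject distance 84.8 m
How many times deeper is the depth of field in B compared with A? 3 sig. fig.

Setup A: H = 35²/(1.8×0.044) + 35 ≈ 15502.2 mm; DoF = Df − Dn = 9926.9 − 4361.2 ≈ 5565.7 mm.
Setup B: H = 340²/(9×0.031) + 340 ≈ 414676.9 mm; DoF = Df − Dn = 106512 − 70441 ≈ 36071 mm.
Ratio = 36071 / 5565.7 ≈ 6.48.

6.48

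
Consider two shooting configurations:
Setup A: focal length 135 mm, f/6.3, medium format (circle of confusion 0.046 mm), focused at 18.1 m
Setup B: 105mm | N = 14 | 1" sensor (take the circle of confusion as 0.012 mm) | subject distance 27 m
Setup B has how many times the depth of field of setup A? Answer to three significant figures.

Setup A: H = 135²/(6.3×0.046) + 135 ≈ 63023.2 mm; DoF = Df − Dn = 25338 − 14078 ≈ 11260 mm.
Setup B: H = 105²/(14×0.012) + 105 ≈ 65730.0 mm; DoF = Df − Dn = 45749 − 19151 ≈ 26598 mm.
Ratio = 26598 / 11260 ≈ 2.36.

2.36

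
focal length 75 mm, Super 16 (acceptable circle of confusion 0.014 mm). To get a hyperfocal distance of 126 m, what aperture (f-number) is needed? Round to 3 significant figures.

f/3.19

Rearrange H = f²/(N·c) + f for N: N = f² / ((H − f)·c).
N = 75² / ((126000 − 75) × 0.014) = 5625 / 1763 ≈ 3.19.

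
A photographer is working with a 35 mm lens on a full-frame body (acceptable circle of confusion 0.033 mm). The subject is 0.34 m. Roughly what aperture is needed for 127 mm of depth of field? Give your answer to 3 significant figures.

Write h = H − f = f²/(N·c). The thin-lens limits are Dn = s·h/(h + (s−f)) and Df = s·h/(h − (s−f)), so DoF = Df − Dn = 2·s·(s−f)·h / (h² − (s−f)²).
That is a quadratic in h: DoF·h² − 2·s·(s−f)·h − DoF·(s−f)² = 0 ⇒ h = (s−f)·(s + √(s² + DoF²)) / DoF = 305 × (340 + √(340² + 127²)) / 127 = 305 × (340 + 362.945) / 127 ≈ 1688.2 mm.
Then N = f²/(c·h) = 35² / (0.033 × 1688.2) = 1225 / 55.710 ≈ 22.

f/22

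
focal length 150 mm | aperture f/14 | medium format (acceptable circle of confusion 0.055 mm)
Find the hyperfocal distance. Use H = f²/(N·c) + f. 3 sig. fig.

29.4 m

Hyperfocal distance H = f²/(N·c) + f = 150²/(14 × 0.055) + 150 = 22500/0.77 + 150 ≈ 29370.8 mm ≈ 29.4 m.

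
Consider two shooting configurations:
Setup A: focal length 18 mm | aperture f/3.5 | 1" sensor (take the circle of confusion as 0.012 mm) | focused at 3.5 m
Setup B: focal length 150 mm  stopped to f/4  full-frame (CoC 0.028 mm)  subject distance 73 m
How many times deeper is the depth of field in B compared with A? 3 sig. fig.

Setup A: H = 18²/(3.5×0.012) + 18 ≈ 7732.3 mm; DoF = Df − Dn = 6379.5 − 2411.5 ≈ 3968.0 mm.
Setup B: H = 150²/(4×0.028) + 150 ≈ 201042.9 mm; DoF = Df − Dn = 114533 − 53573 ≈ 60960 mm.
Ratio = 60960 / 3968.0 ≈ 15.4.

15.4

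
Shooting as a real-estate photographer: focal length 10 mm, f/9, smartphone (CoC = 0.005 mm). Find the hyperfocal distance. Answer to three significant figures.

Hyperfocal distance H = f²/(N·c) + f = 10²/(9 × 0.005) + 10 = 100/0.045 + 10 ≈ 2232.2 mm ≈ 2.23 m.

2.23 m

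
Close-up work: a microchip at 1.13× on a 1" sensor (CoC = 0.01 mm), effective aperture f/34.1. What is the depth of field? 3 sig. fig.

At magnification m, DoF ≈ 2·N_eff·c/m² = 2 × 34.1 × 0.01 / 1.13² = 0.682 / 1.277 ≈ 0.534 mm.

0.534 mm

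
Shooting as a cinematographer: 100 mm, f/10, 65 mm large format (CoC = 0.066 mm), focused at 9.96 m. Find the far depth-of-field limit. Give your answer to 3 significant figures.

Hyperfocal distance H = f²/(N·c) + f = 100²/(10 × 0.066) + 100 = 10000/0.66 + 100 ≈ 15251.5 mm ≈ 15.25 m.
Far limit Df = s·(H − f)/(H − s) = 9960 × (15251.5 − 100) / (15251.5 − 9960) = 9960 × 15151.5 / 5291.5 ≈ 28519 mm ≈ 28.5 m.

28.5 m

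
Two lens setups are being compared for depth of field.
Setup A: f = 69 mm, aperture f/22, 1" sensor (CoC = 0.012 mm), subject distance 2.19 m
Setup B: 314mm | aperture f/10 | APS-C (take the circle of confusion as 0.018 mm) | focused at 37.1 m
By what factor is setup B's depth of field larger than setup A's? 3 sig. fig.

Setup A: H = 69²/(22×0.012) + 69 ≈ 18103.1 mm; DoF = Df − Dn = 2481.90 − 1959.54 ≈ 522.36 mm.
Setup B: H = 314²/(10×0.018) + 314 ≈ 548069.6 mm; DoF = Df − Dn = 39770.9 − 34765.2 ≈ 5005.7 mm.
Ratio = 5005.7 / 522.36 ≈ 9.58.

9.58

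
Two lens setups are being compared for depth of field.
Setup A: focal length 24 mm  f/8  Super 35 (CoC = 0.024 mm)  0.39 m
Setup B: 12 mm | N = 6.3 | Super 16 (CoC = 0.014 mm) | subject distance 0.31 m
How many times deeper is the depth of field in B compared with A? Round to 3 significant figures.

Setup A: H = 24²/(8×0.024) + 24 ≈ 3024.0 mm; DoF = Df − Dn = 444.191 − 347.594 ≈ 96.597 mm.
Setup B: H = 12²/(6.3×0.014) + 12 ≈ 1644.7 mm; DoF = Df − Dn = 379.22 − 262.15 ≈ 117.07 mm.
Ratio = 117.07 / 96.597 ≈ 1.21.

1.21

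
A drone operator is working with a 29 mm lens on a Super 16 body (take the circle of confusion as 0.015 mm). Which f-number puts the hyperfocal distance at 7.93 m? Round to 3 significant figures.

Rearrange H = f²/(N·c) + f for N: N = f² / ((H − f)·c).
N = 29² / ((7930 − 29) × 0.015) = 841 / 118.5 ≈ 7.10.

f/7.10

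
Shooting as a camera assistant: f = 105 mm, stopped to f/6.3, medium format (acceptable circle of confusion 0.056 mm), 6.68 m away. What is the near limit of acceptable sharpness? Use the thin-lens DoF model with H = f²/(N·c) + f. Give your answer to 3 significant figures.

5.52 m

Hyperfocal distance H = f²/(N·c) + f = 105²/(6.3 × 0.056) + 105 = 11025/0.3528 + 105 ≈ 31355.0 mm ≈ 31.36 m.
Near limit Dn = s·(H − f)/(H + s − 2f) = 6680 × (31355.0 − 105) / (31355.0 + 6680 − 2 × 105) = 6680 × 31250.0 / 37825.0 ≈ 5518.8 mm ≈ 5.52 m.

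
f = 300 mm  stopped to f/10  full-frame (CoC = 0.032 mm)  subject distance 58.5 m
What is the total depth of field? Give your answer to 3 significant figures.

Hyperfocal distance H = f²/(N·c) + f = 300²/(10 × 0.032) + 300 = 90000/0.32 + 300 ≈ 281550.0 mm ≈ 281.6 m.
Near limit Dn = s·(H − f)/(H + s − 2f) = 58500 × (281550.0 − 300) / (281550.0 + 58500 − 2 × 300) = 58500 × 281250.0 / 339450.0 ≈ 48470 mm.
Far limit Df = s·(H − f)/(H − s) = 58500 × (281550.0 − 300) / (281550.0 − 58500) = 58500 × 281250.0 / 223050.0 ≈ 73764 mm.
Depth of field = Df − Dn = 73764 − 48470 ≈ 25294 mm ≈ 25.3 m.

25.3 m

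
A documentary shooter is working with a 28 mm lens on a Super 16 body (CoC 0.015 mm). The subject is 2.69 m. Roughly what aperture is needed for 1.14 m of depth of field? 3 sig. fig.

f/3.99

Write h = H − f = f²/(N·c). The thin-lens limits are Dn = s·h/(h + (s−f)) and Df = s·h/(h − (s−f)), so DoF = Df − Dn = 2·s·(s−f)·h / (h² − (s−f)²).
That is a quadratic in h: DoF·h² − 2·s·(s−f)·h − DoF·(s−f)² = 0 ⇒ h = (s−f)·(s + √(s² + DoF²)) / DoF = 2662 × (2690 + √(2690² + 1140²)) / 1140 = 2662 × (2690 + 2921.59) / 1140 ≈ 13104 mm.
Then N = f²/(c·h) = 28² / (0.015 × 13104) = 784 / 196.55 ≈ 3.99.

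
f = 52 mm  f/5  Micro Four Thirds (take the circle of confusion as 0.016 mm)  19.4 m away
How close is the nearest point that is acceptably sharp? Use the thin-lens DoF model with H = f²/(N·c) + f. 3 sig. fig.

12.3 m

Hyperfocal distance H = f²/(N·c) + f = 52²/(5 × 0.016) + 52 = 2704/0.08 + 52 ≈ 33852.0 mm ≈ 33.85 m.
Near limit Dn = s·(H − f)/(H + s − 2f) = 19400 × (33852.0 − 52) / (33852.0 + 19400 − 2 × 52) = 19400 × 33800.0 / 53148.0 ≈ 12338 mm ≈ 12.3 m.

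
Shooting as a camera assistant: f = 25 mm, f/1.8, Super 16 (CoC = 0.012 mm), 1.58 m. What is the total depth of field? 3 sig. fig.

170 mm

Hyperfocal distance H = f²/(N·c) + f = 25²/(1.8 × 0.012) + 25 = 625/0.0216 + 25 ≈ 28960.2 mm ≈ 28.96 m.
Near limit Dn = s·(H − f)/(H + s − 2f) = 1580 × (28960.2 − 25) / (28960.2 + 1580 − 2 × 25) = 1580 × 28935.2 / 30490.2 ≈ 1499.42 mm.
Far limit Df = s·(H − f)/(H − s) = 1580 × (28960.2 − 25) / (28960.2 − 1580) = 1580 × 28935.2 / 27380.2 ≈ 1669.73 mm.
Depth of field = Df − Dn = 1669.73 − 1499.42 ≈ 170.31 mm.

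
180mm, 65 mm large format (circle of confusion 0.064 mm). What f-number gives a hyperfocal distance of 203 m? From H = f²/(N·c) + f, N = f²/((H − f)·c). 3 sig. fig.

Rearrange H = f²/(N·c) + f for N: N = f² / ((H − f)·c).
N = 180² / ((203000 − 180) × 0.064) = 32400 / 12980 ≈ 2.50.

f/2.50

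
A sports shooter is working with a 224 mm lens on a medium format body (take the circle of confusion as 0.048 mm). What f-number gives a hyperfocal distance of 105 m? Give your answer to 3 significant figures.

Rearrange H = f²/(N·c) + f for N: N = f² / ((H − f)·c).
N = 224² / ((105000 − 224) × 0.048) = 50176 / 5029 ≈ 9.98.

f/9.98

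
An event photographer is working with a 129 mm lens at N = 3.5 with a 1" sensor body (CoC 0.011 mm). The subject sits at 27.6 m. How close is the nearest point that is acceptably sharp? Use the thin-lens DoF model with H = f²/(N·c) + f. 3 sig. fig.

26.0 m

Hyperfocal distance H = f²/(N·c) + f = 129²/(3.5 × 0.011) + 129 = 16641/0.0385 + 129 ≈ 432362.8 mm ≈ 432.4 m.
Near limit Dn = s·(H − f)/(H + s − 2f) = 27600 × (432362.8 − 129) / (432362.8 + 27600 − 2 × 129) = 27600 × 432233.8 / 459704.8 ≈ 25951 mm ≈ 26.0 m.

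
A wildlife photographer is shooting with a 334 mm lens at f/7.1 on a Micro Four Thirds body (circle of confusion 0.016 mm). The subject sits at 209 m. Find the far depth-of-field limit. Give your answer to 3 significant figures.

265 m

Hyperfocal distance H = f²/(N·c) + f = 334²/(7.1 × 0.016) + 334 = 111556/0.1136 + 334 ≈ 982341.0 mm ≈ 982.3 m.
Far limit Df = s·(H − f)/(H − s) = 209000 × (982341.0 − 334) / (982341.0 − 209000) = 209000 × 982007.0 / 773341.0 ≈ 265393 mm ≈ 265 m.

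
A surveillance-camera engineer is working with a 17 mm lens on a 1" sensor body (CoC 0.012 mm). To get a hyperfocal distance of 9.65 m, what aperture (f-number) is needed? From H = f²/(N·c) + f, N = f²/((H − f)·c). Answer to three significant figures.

Rearrange H = f²/(N·c) + f for N: N = f² / ((H − f)·c).
N = 17² / ((9650 − 17) × 0.012) = 289 / 115.6 ≈ 2.50.

f/2.50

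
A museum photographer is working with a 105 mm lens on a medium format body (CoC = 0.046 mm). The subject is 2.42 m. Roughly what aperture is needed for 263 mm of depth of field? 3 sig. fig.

f/5.61

Write h = H − f = f²/(N·c). The thin-lens limits are Dn = s·h/(h + (s−f)) and Df = s·h/(h − (s−f)), so DoF = Df − Dn = 2·s·(s−f)·h / (h² − (s−f)²).
That is a quadratic in h: DoF·h² − 2·s·(s−f)·h − DoF·(s−f)² = 0 ⇒ h = (s−f)·(s + √(s² + DoF²)) / DoF = 2315 × (2420 + √(2420² + 263²)) / 263 = 2315 × (2420 + 2434.25) / 263 ≈ 42728 mm.
Then N = f²/(c·h) = 105² / (0.046 × 42728) = 11025 / 1965.5 ≈ 5.61.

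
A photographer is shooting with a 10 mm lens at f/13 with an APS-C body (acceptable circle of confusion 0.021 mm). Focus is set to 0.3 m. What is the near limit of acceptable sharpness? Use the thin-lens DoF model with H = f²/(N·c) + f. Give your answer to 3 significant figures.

Hyperfocal distance H = f²/(N·c) + f = 10²/(13 × 0.021) + 10 = 100/0.273 + 10 ≈ 376.3 mm ≈ 0.376 m.
Near limit Dn = s·(H − f)/(H + s − 2f) = 300 × (376.3 − 10) / (376.3 + 300 − 2 × 10) = 300 × 366.3 / 656.3 ≈ 167.44 mm.

167 mm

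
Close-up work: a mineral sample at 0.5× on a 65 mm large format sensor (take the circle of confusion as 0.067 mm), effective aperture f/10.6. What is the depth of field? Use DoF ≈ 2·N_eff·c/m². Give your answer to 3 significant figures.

5.68 mm

At magnification m, DoF ≈ 2·N_eff·c/m² = 2 × 10.6 × 0.067 / 0.5² = 1.42 / 0.25 ≈ 5.68 mm.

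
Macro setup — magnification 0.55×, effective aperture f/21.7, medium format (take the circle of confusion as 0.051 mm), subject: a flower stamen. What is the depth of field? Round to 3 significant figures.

7.32 mm

At magnification m, DoF ≈ 2·N_eff·c/m² = 2 × 21.7 × 0.051 / 0.55² = 2.213 / 0.3025 ≈ 7.32 mm.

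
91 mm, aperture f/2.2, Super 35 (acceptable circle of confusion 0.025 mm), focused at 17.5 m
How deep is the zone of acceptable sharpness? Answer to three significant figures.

4.10 m

Hyperfocal distance H = f²/(N·c) + f = 91²/(2.2 × 0.025) + 91 = 8281/0.055 + 91 ≈ 150654.6 mm ≈ 150.7 m.
Near limit Dn = s·(H − f)/(H + s − 2f) = 17500 × (150654.6 − 91) / (150654.6 + 17500 − 2 × 91) = 17500 × 150563.6 / 167972.6 ≈ 15686.3 mm.
Far limit Df = s·(H − f)/(H − s) = 17500 × (150654.6 − 91) / (150654.6 − 17500) = 17500 × 150563.6 / 133154.6 ≈ 19788.0 mm.
Depth of field = Df − Dn = 19788.0 − 15686.3 ≈ 4101.7 mm ≈ 4.10 m.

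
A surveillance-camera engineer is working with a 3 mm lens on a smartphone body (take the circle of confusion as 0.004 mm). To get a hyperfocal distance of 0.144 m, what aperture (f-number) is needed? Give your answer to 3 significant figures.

Rearrange H = f²/(N·c) + f for N: N = f² / ((H − f)·c).
N = 3² / ((144 − 3) × 0.004) = 9 / 0.5640 ≈ 16.

f/16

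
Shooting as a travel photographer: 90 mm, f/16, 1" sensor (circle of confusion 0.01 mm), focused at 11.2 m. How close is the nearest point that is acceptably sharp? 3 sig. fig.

9.18 m

Hyperfocal distance H = f²/(N·c) + f = 90²/(16 × 0.01) + 90 = 8100/0.16 + 90 ≈ 50715.0 mm ≈ 50.72 m.
Near limit Dn = s·(H − f)/(H + s − 2f) = 11200 × (50715.0 − 90) / (50715.0 + 11200 − 2 × 90) = 11200 × 50625.0 / 61735.0 ≈ 9184.4 mm ≈ 9.18 m.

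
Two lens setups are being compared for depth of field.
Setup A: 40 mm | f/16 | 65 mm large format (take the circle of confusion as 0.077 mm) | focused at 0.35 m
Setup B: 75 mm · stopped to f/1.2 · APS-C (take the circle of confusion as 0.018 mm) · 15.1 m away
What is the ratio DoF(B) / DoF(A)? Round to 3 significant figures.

9.87

Setup A: H = 40²/(16×0.077) + 40 ≈ 1338.7 mm; DoF = Df − Dn = 459.74 − 282.55 ≈ 177.19 mm.
Setup B: H = 75²/(1.2×0.018) + 75 ≈ 260491.7 mm; DoF = Df − Dn = 16024.6 − 14276.3 ≈ 1748.3 mm.
Ratio = 1748.3 / 177.19 ≈ 9.87.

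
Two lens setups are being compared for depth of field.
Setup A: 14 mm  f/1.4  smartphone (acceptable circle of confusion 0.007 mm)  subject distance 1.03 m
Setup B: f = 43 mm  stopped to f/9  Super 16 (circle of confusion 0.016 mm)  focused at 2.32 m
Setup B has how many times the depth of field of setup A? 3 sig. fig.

8.10

Setup A: H = 14²/(1.4×0.007) + 14 ≈ 20014.0 mm; DoF = Df − Dn = 1085.12 − 980.21 ≈ 104.91 mm.
Setup B: H = 43²/(9×0.016) + 43 ≈ 12883.3 mm; DoF = Df − Dn = 2820.09 − 1970.56 ≈ 849.53 mm.
Ratio = 849.53 / 104.91 ≈ 8.10.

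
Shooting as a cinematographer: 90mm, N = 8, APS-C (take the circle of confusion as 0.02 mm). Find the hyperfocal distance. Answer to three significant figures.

50.7 m

Hyperfocal distance H = f²/(N·c) + f = 90²/(8 × 0.02) + 90 = 8100/0.16 + 90 ≈ 50715.0 mm ≈ 50.7 m.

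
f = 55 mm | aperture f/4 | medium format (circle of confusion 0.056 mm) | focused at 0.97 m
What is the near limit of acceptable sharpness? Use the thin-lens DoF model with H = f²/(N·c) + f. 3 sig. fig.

Hyperfocal distance H = f²/(N·c) + f = 55²/(4 × 0.056) + 55 = 3025/0.224 + 55 ≈ 13559.5 mm ≈ 13.56 m.
Near limit Dn = s·(H − f)/(H + s − 2f) = 970 × (13559.5 − 55) / (13559.5 + 970 − 2 × 55) = 970 × 13504.5 / 14419.5 ≈ 908.45 mm ≈ 0.908 m.

0.908 m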